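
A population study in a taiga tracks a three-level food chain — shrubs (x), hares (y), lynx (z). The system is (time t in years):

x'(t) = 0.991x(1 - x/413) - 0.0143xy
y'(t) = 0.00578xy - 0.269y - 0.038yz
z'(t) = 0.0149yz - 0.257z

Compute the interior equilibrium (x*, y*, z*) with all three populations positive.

From dz/dt = 0: 0.0149y* = 0.257, so y* = 17.2.
From dx/dt = 0: 0.991(1 - x*/413) = 0.0143·17.2, giving x* = 413·(1 - 0.249) = 310.
From dy/dt = 0: 0.00578·310 - 0.269 = 0.038z*, so z* = 1.52/0.038 = 40.1.

x* ≈ 310, y* ≈ 17.2, z* ≈ 40.1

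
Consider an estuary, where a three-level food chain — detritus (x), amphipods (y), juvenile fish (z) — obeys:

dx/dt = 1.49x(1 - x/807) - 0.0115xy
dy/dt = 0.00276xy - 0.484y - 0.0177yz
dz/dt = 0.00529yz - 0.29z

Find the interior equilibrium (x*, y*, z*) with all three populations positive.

x* ≈ 466, y* ≈ 54.8, z* ≈ 45.2

From dz/dt = 0: 0.00529y* = 0.29, so y* = 54.8.
From dx/dt = 0: 1.49(1 - x*/807) = 0.0115·54.8, giving x* = 807·(1 - 0.423) = 466.
From dy/dt = 0: 0.00276·466 - 0.484 = 0.0177z*, so z* = 0.801/0.0177 = 45.2.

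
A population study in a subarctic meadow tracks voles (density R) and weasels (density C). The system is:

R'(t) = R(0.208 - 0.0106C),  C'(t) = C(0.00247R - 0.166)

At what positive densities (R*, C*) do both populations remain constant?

R* ≈ 67.2, C* ≈ 19.6

Set dC/dt = 0 with C > 0: 0.00247R - 0.166 = 0, so R* = 0.166/0.00247 = 67.2.
Set dR/dt = 0 with R > 0: 0.208 - 0.0106C = 0, so C* = 0.208/0.0106 = 19.6.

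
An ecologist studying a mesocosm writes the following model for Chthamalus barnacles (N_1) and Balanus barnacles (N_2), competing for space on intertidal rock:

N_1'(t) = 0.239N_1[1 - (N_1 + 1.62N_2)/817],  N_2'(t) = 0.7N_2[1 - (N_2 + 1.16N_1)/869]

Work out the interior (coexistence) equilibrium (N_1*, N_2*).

Setting both brackets to zero gives the nullclines N_1 + 1.62N_2 = 817 and 1.16N_1 + N_2 = 869.
Substituting N_2 = 869 - 1.16N_1 into the first: N_1(1 - 1.62·1.16) = 817 - 1.62·869.
So N_1* = -591/-0.879 = 672, and then N_2* = 869 - 1.16·672 = 89.5.

N_1* ≈ 672, N_2* ≈ 89.5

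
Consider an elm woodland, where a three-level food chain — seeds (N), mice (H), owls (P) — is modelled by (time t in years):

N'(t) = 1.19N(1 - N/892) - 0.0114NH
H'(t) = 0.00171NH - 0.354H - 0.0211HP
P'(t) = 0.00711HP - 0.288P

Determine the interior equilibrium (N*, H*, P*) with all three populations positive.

N* ≈ 546, H* ≈ 40.5, P* ≈ 27.5

From dP/dt = 0: 0.00711H* = 0.288, so H* = 40.5.
From dN/dt = 0: 1.19(1 - N*/892) = 0.0114·40.5, giving N* = 892·(1 - 0.388) = 546.
From dH/dt = 0: 0.00171·546 - 0.354 = 0.0211P*, so P* = 0.579/0.0211 = 27.5.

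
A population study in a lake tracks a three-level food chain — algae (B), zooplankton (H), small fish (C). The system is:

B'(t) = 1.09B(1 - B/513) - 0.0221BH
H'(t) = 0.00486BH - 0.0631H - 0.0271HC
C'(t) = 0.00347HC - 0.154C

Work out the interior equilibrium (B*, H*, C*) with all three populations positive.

B* ≈ 51.4, H* ≈ 44.4, C* ≈ 6.89

From dC/dt = 0: 0.00347H* = 0.154, so H* = 44.4.
From dB/dt = 0: 1.09(1 - B*/513) = 0.0221·44.4, giving B* = 513·(1 - 0.9) = 51.4.
From dH/dt = 0: 0.00486·51.4 - 0.0631 = 0.0271C*, so C* = 0.187/0.0271 = 6.89.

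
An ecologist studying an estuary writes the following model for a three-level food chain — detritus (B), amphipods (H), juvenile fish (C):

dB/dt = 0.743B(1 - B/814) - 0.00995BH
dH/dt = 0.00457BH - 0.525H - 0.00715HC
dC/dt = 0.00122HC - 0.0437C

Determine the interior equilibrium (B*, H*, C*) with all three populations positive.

From dC/dt = 0: 0.00122H* = 0.0437, so H* = 35.8.
From dB/dt = 0: 0.743(1 - B*/814) = 0.00995·35.8, giving B* = 814·(1 - 0.48) = 424.
From dH/dt = 0: 0.00457·424 - 0.525 = 0.00715C*, so C* = 1.41/0.00715 = 197.

B* ≈ 424, H* ≈ 35.8, C* ≈ 197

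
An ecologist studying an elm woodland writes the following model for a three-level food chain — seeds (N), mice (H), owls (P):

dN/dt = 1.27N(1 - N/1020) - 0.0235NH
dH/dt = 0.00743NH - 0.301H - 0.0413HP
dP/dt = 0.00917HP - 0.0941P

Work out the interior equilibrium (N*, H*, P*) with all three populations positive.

From dP/dt = 0: 0.00917H* = 0.0941, so H* = 10.3.
From dN/dt = 0: 1.27(1 - N*/1020) = 0.0235·10.3, giving N* = 1020·(1 - 0.19) = 826.
From dH/dt = 0: 0.00743·826 - 0.301 = 0.0413P*, so P* = 5.84/0.0413 = 141.

N* ≈ 826, H* ≈ 10.3, P* ≈ 141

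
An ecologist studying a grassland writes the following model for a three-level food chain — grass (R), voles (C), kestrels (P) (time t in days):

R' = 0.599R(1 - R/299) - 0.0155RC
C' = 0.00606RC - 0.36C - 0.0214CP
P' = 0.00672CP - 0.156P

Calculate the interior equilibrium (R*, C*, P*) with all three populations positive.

From dP/dt = 0: 0.00672C* = 0.156, so C* = 23.2.
From dR/dt = 0: 0.599(1 - R*/299) = 0.0155·23.2, giving R* = 299·(1 - 0.601) = 119.
From dC/dt = 0: 0.00606·119 - 0.36 = 0.0214P*, so P* = 0.364/0.0214 = 17.

R* ≈ 119, C* ≈ 23.2, P* ≈ 17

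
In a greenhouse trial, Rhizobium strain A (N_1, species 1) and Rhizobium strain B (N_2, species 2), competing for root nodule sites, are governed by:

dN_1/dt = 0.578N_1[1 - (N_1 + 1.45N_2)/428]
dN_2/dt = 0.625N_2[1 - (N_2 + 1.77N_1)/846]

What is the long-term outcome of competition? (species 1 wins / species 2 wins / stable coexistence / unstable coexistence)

Compare the nullcline intercepts: K1/α12 = 428/1.45 = 295 < K2 = 846; K2/α21 = 846/1.77 = 478 > K1 = 428.
Since the inequalities point opposite ways, species 2 can invade but species 1 cannot.

species 2 excludes species 1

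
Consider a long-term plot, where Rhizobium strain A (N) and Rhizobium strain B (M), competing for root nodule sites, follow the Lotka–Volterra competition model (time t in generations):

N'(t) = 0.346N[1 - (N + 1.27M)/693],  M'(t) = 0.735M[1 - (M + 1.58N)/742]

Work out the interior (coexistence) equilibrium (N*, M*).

N* ≈ 248, M* ≈ 351

Setting both brackets to zero gives the nullclines N + 1.27M = 693 and 1.58N + M = 742.
Substituting M = 742 - 1.58N into the first: N(1 - 1.27·1.58) = 693 - 1.27·742.
So N* = -249/-1.01 = 248, and then M* = 742 - 1.58·248 = 351.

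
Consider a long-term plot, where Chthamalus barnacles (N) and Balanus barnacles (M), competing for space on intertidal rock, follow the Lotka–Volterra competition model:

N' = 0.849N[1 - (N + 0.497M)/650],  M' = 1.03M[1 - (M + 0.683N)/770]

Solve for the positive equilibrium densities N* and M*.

Setting both brackets to zero gives the nullclines N + 0.497M = 650 and 0.683N + M = 770.
Substituting M = 770 - 0.683N into the first: N(1 - 0.497·0.683) = 650 - 0.497·770.
So N* = 267/0.661 = 405, and then M* = 770 - 0.683·405 = 494.

N* ≈ 405, M* ≈ 494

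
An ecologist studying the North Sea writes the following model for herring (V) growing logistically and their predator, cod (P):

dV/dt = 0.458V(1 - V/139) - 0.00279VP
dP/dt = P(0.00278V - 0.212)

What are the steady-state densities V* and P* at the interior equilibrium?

V* ≈ 76.3, P* ≈ 74.1

From dP/dt = 0 with P > 0: 0.00278V* = 0.212, so V* = 76.3.
Substitute into dV/dt = 0: 0.458(1 - 76.3/139) = 0.00279P*.
The bracket is 0.451, giving P* = 0.207/0.00279 = 74.1.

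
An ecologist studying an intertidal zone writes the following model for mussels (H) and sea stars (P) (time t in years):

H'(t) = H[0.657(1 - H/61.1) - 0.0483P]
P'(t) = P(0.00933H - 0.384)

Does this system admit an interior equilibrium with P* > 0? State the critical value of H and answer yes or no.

Threshold H = 41.2; K > 41.2, so yes, the predator persists.

The predator equation gives dP/dt > 0 only when H > 0.384/0.00933 = 41.2.
Without the predator, H → K = 61.1. Since 61.1 > 41.2, the predator can invade and persist.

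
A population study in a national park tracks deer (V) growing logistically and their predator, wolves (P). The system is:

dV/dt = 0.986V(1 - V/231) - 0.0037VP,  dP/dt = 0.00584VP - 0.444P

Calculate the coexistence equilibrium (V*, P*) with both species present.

V* ≈ 76, P* ≈ 179

From dP/dt = 0 with P > 0: 0.00584V* = 0.444, so V* = 76.
Substitute into dV/dt = 0: 0.986(1 - 76/231) = 0.0037P*.
The bracket is 0.671, giving P* = 0.661/0.0037 = 179.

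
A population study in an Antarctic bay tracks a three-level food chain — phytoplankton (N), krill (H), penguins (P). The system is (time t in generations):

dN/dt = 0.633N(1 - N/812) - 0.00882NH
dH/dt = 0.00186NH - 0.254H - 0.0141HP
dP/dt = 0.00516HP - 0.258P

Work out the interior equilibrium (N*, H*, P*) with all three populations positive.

N* ≈ 246, H* ≈ 50, P* ≈ 14.5

From dP/dt = 0: 0.00516H* = 0.258, so H* = 50.
From dN/dt = 0: 0.633(1 - N*/812) = 0.00882·50, giving N* = 812·(1 - 0.697) = 246.
From dH/dt = 0: 0.00186·246 - 0.254 = 0.0141P*, so P* = 0.204/0.0141 = 14.5.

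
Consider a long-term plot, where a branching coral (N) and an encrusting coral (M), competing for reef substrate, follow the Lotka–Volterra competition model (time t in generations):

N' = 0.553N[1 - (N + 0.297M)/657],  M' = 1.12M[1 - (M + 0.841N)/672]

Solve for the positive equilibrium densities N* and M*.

Setting both brackets to zero gives the nullclines N + 0.297M = 657 and 0.841N + M = 672.
Substituting M = 672 - 0.841N into the first: N(1 - 0.297·0.841) = 657 - 0.297·672.
So N* = 457/0.75 = 610, and then M* = 672 - 0.841·610 = 159.

N* ≈ 610, M* ≈ 159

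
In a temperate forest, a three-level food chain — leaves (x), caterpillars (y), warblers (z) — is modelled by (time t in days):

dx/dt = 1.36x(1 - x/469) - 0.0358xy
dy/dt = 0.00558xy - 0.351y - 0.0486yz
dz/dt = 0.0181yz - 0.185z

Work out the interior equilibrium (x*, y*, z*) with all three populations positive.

From dz/dt = 0: 0.0181y* = 0.185, so y* = 10.2.
From dx/dt = 0: 1.36(1 - x*/469) = 0.0358·10.2, giving x* = 469·(1 - 0.269) = 343.
From dy/dt = 0: 0.00558·343 - 0.351 = 0.0486z*, so z* = 1.56/0.0486 = 32.1.

x* ≈ 343, y* ≈ 10.2, z* ≈ 32.1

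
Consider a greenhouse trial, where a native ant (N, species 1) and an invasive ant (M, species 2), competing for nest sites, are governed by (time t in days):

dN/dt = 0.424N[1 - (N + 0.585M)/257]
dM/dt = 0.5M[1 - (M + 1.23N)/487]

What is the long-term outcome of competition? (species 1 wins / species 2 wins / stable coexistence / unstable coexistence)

Compare the nullcline intercepts: K1/α12 = 257/0.585 = 439 < K2 = 487; K2/α21 = 487/1.23 = 396 > K1 = 257.
Since the inequalities point opposite ways, species 2 can invade but species 1 cannot.

species 2 excludes species 1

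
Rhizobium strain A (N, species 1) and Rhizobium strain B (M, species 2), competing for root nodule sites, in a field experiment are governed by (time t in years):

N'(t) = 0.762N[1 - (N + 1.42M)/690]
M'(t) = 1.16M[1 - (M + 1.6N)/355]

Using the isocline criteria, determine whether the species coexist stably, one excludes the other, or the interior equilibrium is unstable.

Compare the nullcline intercepts: K1/α12 = 690/1.42 = 486 > K2 = 355; K2/α21 = 355/1.6 = 222 < K1 = 690.
Since the inequalities point opposite ways, species 1 can invade but species 2 cannot.

species 1 excludes species 2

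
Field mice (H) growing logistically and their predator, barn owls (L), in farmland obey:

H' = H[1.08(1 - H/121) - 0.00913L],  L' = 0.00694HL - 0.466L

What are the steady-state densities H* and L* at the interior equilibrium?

From dL/dt = 0 with L > 0: 0.00694H* = 0.466, so H* = 67.1.
Substitute into dH/dt = 0: 1.08(1 - 67.1/121) = 0.00913L*.
The bracket is 0.445, giving L* = 0.481/0.00913 = 52.6.

H* ≈ 67.1, L* ≈ 52.6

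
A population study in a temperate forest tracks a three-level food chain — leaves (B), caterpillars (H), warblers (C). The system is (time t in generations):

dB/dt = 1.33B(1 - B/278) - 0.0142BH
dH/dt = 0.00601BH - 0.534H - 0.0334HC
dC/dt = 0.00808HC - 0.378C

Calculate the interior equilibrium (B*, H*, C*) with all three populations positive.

B* ≈ 139, H* ≈ 46.8, C* ≈ 9.05

From dC/dt = 0: 0.00808H* = 0.378, so H* = 46.8.
From dB/dt = 0: 1.33(1 - B*/278) = 0.0142·46.8, giving B* = 278·(1 - 0.499) = 139.
From dH/dt = 0: 0.00601·139 - 0.534 = 0.0334C*, so C* = 0.302/0.0334 = 9.05.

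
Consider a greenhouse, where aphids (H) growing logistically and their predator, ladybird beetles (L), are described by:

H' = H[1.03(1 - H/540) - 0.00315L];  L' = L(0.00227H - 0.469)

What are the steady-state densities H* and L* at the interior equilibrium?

H* ≈ 207, L* ≈ 202

From dL/dt = 0 with L > 0: 0.00227H* = 0.469, so H* = 207.
Substitute into dH/dt = 0: 1.03(1 - 207/540) = 0.00315L*.
The bracket is 0.617, giving L* = 0.636/0.00315 = 202.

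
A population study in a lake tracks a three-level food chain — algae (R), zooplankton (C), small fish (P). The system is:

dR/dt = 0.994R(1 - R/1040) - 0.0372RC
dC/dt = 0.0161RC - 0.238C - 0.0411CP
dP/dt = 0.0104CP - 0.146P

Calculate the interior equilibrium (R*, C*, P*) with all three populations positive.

R* ≈ 494, C* ≈ 14, P* ≈ 188

From dP/dt = 0: 0.0104C* = 0.146, so C* = 14.
From dR/dt = 0: 0.994(1 - R*/1040) = 0.0372·14, giving R* = 1040·(1 - 0.525) = 494.
From dC/dt = 0: 0.0161·494 - 0.238 = 0.0411P*, so P* = 7.71/0.0411 = 188.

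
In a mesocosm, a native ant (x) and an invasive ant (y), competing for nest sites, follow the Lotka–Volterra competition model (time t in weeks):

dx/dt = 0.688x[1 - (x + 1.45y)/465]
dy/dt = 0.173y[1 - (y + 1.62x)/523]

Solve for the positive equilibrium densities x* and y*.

x* ≈ 217, y* ≈ 171

Setting both brackets to zero gives the nullclines x + 1.45y = 465 and 1.62x + y = 523.
Substituting y = 523 - 1.62x into the first: x(1 - 1.45·1.62) = 465 - 1.45·523.
So x* = -293/-1.35 = 217, and then y* = 523 - 1.62·217 = 171.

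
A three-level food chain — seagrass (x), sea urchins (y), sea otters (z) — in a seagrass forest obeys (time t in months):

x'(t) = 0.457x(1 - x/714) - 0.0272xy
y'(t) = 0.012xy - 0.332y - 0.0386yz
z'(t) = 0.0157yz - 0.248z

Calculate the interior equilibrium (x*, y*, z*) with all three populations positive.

x* ≈ 42.7, y* ≈ 15.8, z* ≈ 4.68

From dz/dt = 0: 0.0157y* = 0.248, so y* = 15.8.
From dx/dt = 0: 0.457(1 - x*/714) = 0.0272·15.8, giving x* = 714·(1 - 0.94) = 42.7.
From dy/dt = 0: 0.012·42.7 - 0.332 = 0.0386z*, so z* = 0.181/0.0386 = 4.68.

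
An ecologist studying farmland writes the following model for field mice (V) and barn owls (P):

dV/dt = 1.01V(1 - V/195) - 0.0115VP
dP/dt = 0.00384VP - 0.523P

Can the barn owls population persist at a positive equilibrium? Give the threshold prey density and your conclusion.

Threshold V = 136; K > 136, so yes, the predator persists.

The predator equation gives dP/dt > 0 only when V > 0.523/0.00384 = 136.
Without the predator, V → K = 195. Since 195 > 136, the predator can invade and persist.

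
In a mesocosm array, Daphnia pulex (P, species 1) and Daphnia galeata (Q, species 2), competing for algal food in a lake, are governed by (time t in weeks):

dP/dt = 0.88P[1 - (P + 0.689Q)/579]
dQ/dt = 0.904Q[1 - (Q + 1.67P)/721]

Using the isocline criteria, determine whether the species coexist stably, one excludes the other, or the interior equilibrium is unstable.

species 1 excludes species 2

Compare the nullcline intercepts: K1/α12 = 579/0.689 = 840 > K2 = 721; K2/α21 = 721/1.67 = 432 < K1 = 579.
Since the inequalities point opposite ways, species 1 can invade but species 2 cannot.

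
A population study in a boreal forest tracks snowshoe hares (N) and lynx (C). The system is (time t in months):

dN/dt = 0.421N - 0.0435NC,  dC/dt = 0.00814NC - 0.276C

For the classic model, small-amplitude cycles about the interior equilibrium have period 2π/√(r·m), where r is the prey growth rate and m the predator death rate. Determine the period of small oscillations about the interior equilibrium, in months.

Here r = 0.421 and m = 0.276, so r·m = 0.116.
ω = √0.116 = 0.341 per month, hence T = 2π/ω ≈ 18.4 months.

T ≈ 18.4 months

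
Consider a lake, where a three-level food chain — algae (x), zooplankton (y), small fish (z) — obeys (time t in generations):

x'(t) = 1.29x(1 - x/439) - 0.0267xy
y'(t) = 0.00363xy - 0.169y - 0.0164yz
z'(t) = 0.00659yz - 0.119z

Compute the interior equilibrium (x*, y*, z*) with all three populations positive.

From dz/dt = 0: 0.00659y* = 0.119, so y* = 18.1.
From dx/dt = 0: 1.29(1 - x*/439) = 0.0267·18.1, giving x* = 439·(1 - 0.374) = 275.
From dy/dt = 0: 0.00363·275 - 0.169 = 0.0164z*, so z* = 0.829/0.0164 = 50.5.

x* ≈ 275, y* ≈ 18.1, z* ≈ 50.5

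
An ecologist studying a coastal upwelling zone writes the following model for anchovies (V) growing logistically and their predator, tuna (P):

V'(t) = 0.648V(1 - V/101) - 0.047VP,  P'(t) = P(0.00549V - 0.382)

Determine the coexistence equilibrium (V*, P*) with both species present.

From dP/dt = 0 with P > 0: 0.00549V* = 0.382, so V* = 69.6.
Substitute into dV/dt = 0: 0.648(1 - 69.6/101) = 0.047P*.
The bracket is 0.311, giving P* = 0.202/0.047 = 4.29.

V* ≈ 69.6, P* ≈ 4.29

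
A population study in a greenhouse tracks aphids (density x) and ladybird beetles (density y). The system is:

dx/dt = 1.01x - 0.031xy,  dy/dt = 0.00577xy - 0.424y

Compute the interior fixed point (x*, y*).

x* ≈ 73.5, y* ≈ 32.6

Set dy/dt = 0 with y > 0: 0.00577x - 0.424 = 0, so x* = 0.424/0.00577 = 73.5.
Set dx/dt = 0 with x > 0: 1.01 - 0.031y = 0, so y* = 1.01/0.031 = 32.6.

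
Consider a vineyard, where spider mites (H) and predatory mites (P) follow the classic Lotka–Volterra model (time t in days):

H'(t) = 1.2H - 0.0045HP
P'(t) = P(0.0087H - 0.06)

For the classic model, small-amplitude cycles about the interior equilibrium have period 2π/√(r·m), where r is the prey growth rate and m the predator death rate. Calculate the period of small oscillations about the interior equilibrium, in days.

Here r = 1.2 and m = 0.06, so r·m = 0.072.
ω = √0.072 = 0.268 per day, hence T = 2π/ω ≈ 23.4 days.

T ≈ 23.4 days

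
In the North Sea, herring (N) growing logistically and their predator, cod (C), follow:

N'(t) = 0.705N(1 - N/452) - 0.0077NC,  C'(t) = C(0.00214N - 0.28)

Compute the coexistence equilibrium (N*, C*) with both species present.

From dC/dt = 0 with C > 0: 0.00214N* = 0.28, so N* = 131.
Substitute into dN/dt = 0: 0.705(1 - 131/452) = 0.0077C*.
The bracket is 0.711, giving C* = 0.501/0.0077 = 65.1.

N* ≈ 131, C* ≈ 65.1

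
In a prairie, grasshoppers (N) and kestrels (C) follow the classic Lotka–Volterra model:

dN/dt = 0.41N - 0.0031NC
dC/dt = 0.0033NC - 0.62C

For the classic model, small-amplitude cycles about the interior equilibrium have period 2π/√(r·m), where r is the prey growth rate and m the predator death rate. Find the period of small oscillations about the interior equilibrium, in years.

Here r = 0.41 and m = 0.62, so r·m = 0.254.
ω = √0.254 = 0.504 per year, hence T = 2π/ω ≈ 12.5 years.

T ≈ 12.5 years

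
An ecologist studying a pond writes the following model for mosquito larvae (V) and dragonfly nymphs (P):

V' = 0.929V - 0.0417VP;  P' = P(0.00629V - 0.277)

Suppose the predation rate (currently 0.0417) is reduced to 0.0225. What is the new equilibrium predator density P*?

At the interior fixed point, setting dV/dt = 0 with V > 0 fixes P* = (prey growth rate)/(VP coefficient) — independent of the other coefficients.
With the change, P* = 0.929/0.0225 = 41.3; it rises from 22.3.

P* ≈ 41.3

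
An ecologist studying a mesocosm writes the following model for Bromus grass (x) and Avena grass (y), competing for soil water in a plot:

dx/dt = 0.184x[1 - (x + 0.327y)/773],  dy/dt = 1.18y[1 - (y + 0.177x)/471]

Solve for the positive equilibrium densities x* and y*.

Setting both brackets to zero gives the nullclines x + 0.327y = 773 and 0.177x + y = 471.
Substituting y = 471 - 0.177x into the first: x(1 - 0.327·0.177) = 773 - 0.327·471.
So x* = 619/0.942 = 657, and then y* = 471 - 0.177·657 = 355.

x* ≈ 657, y* ≈ 355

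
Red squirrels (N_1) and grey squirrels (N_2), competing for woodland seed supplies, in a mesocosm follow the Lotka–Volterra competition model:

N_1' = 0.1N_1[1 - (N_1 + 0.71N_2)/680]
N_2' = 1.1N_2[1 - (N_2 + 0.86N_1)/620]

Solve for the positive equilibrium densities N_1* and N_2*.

Setting both brackets to zero gives the nullclines N_1 + 0.71N_2 = 680 and 0.86N_1 + N_2 = 620.
Substituting N_2 = 620 - 0.86N_1 into the first: N_1(1 - 0.71·0.86) = 680 - 0.71·620.
So N_1* = 240/0.389 = 616, and then N_2* = 620 - 0.86·616 = 90.4.

N_1* ≈ 616, N_2* ≈ 90.4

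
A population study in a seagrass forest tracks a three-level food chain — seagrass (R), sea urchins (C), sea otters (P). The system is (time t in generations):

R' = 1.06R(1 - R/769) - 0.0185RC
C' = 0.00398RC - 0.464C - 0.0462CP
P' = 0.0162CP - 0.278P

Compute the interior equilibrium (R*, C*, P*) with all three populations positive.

R* ≈ 539, C* ≈ 17.2, P* ≈ 36.4

From dP/dt = 0: 0.0162C* = 0.278, so C* = 17.2.
From dR/dt = 0: 1.06(1 - R*/769) = 0.0185·17.2, giving R* = 769·(1 - 0.299) = 539.
From dC/dt = 0: 0.00398·539 - 0.464 = 0.0462P*, so P* = 1.68/0.0462 = 36.4.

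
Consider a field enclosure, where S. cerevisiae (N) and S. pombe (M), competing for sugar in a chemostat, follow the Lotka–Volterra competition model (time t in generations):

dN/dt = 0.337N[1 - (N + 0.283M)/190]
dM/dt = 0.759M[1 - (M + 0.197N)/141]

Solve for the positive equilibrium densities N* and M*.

N* ≈ 159, M* ≈ 110

Setting both brackets to zero gives the nullclines N + 0.283M = 190 and 0.197N + M = 141.
Substituting M = 141 - 0.197N into the first: N(1 - 0.283·0.197) = 190 - 0.283·141.
So N* = 150/0.944 = 159, and then M* = 141 - 0.197·159 = 110.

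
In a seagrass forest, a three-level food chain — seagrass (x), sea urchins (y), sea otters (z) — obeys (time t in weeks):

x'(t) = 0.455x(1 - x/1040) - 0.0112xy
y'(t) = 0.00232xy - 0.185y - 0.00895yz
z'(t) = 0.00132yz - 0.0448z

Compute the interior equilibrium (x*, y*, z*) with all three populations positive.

From dz/dt = 0: 0.00132y* = 0.0448, so y* = 33.9.
From dx/dt = 0: 0.455(1 - x*/1040) = 0.0112·33.9, giving x* = 1040·(1 - 0.835) = 171.
From dy/dt = 0: 0.00232·171 - 0.185 = 0.00895z*, so z* = 0.212/0.00895 = 23.7.

x* ≈ 171, y* ≈ 33.9, z* ≈ 23.7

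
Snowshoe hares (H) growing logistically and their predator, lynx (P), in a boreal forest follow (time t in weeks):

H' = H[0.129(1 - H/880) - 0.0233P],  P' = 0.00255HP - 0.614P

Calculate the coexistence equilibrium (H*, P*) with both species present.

H* ≈ 241, P* ≈ 4.02

From dP/dt = 0 with P > 0: 0.00255H* = 0.614, so H* = 241.
Substitute into dH/dt = 0: 0.129(1 - 241/880) = 0.0233P*.
The bracket is 0.726, giving P* = 0.0937/0.0233 = 4.02.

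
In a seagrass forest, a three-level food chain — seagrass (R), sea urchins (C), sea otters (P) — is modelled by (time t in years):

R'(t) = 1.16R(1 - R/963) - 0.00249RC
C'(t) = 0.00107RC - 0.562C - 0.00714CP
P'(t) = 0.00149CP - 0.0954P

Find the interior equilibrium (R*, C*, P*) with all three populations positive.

From dP/dt = 0: 0.00149C* = 0.0954, so C* = 64.
From dR/dt = 0: 1.16(1 - R*/963) = 0.00249·64, giving R* = 963·(1 - 0.137) = 831.
From dC/dt = 0: 0.00107·831 - 0.562 = 0.00714P*, so P* = 0.327/0.00714 = 45.8.

R* ≈ 831, C* ≈ 64, P* ≈ 45.8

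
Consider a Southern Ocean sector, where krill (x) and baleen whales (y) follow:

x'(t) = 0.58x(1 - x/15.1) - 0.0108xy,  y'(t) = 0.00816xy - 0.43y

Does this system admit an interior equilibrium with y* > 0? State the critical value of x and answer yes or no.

The predator equation gives dy/dt > 0 only when x > 0.43/0.00816 = 52.7.
Without the predator, x → K = 15.1. Since 15.1 < 52.7, the predator cannot invade.

Threshold x = 52.7; K < 52.7, so no, the predator goes extinct.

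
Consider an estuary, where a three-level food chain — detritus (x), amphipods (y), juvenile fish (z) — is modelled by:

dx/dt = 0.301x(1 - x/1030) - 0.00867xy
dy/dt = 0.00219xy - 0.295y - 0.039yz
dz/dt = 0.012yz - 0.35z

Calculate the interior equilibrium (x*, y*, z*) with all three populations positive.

x* ≈ 165, y* ≈ 29.2, z* ≈ 1.68

From dz/dt = 0: 0.012y* = 0.35, so y* = 29.2.
From dx/dt = 0: 0.301(1 - x*/1030) = 0.00867·29.2, giving x* = 1030·(1 - 0.84) = 165.
From dy/dt = 0: 0.00219·165 - 0.295 = 0.039z*, so z* = 0.0656/0.039 = 1.68.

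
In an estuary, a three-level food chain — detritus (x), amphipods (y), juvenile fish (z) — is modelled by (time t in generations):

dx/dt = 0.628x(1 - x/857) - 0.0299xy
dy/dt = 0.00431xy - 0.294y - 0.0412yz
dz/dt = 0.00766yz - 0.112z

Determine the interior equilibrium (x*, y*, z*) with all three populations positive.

From dz/dt = 0: 0.00766y* = 0.112, so y* = 14.6.
From dx/dt = 0: 0.628(1 - x*/857) = 0.0299·14.6, giving x* = 857·(1 - 0.696) = 260.
From dy/dt = 0: 0.00431·260 - 0.294 = 0.0412z*, so z* = 0.828/0.0412 = 20.1.

x* ≈ 260, y* ≈ 14.6, z* ≈ 20.1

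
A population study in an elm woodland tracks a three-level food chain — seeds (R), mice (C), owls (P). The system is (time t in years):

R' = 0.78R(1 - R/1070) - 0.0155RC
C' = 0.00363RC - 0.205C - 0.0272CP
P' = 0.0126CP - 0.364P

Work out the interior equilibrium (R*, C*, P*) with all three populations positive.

R* ≈ 456, C* ≈ 28.9, P* ≈ 53.3

From dP/dt = 0: 0.0126C* = 0.364, so C* = 28.9.
From dR/dt = 0: 0.78(1 - R*/1070) = 0.0155·28.9, giving R* = 1070·(1 - 0.574) = 456.
From dC/dt = 0: 0.00363·456 - 0.205 = 0.0272P*, so P* = 1.45/0.0272 = 53.3.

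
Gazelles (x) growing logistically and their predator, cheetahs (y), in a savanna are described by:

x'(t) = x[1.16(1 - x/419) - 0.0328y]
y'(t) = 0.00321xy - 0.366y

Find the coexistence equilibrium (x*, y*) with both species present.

x* ≈ 114, y* ≈ 25.7

From dy/dt = 0 with y > 0: 0.00321x* = 0.366, so x* = 114.
Substitute into dx/dt = 0: 1.16(1 - 114/419) = 0.0328y*.
The bracket is 0.728, giving y* = 0.844/0.0328 = 25.7.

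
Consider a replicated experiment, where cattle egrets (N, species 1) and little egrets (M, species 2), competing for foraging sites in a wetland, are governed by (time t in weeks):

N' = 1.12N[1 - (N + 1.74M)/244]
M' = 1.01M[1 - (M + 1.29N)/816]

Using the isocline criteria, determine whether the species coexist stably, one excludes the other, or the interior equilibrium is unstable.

Compare the nullcline intercepts: K1/α12 = 244/1.74 = 140 < K2 = 816; K2/α21 = 816/1.29 = 633 > K1 = 244.
Since the inequalities point opposite ways, species 2 can invade but species 1 cannot.

species 2 excludes species 1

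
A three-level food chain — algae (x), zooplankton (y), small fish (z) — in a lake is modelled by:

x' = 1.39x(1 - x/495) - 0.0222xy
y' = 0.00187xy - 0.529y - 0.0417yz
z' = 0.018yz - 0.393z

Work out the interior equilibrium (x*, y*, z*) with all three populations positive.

From dz/dt = 0: 0.018y* = 0.393, so y* = 21.8.
From dx/dt = 0: 1.39(1 - x*/495) = 0.0222·21.8, giving x* = 495·(1 - 0.349) = 322.
From dy/dt = 0: 0.00187·322 - 0.529 = 0.0417z*, so z* = 0.0739/0.0417 = 1.77.

x* ≈ 322, y* ≈ 21.8, z* ≈ 1.77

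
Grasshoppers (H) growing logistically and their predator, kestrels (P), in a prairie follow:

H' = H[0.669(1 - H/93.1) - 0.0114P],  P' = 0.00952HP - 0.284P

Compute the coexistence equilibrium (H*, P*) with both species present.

From dP/dt = 0 with P > 0: 0.00952H* = 0.284, so H* = 29.8.
Substitute into dH/dt = 0: 0.669(1 - 29.8/93.1) = 0.0114P*.
The bracket is 0.68, giving P* = 0.455/0.0114 = 39.9.

H* ≈ 29.8, P* ≈ 39.9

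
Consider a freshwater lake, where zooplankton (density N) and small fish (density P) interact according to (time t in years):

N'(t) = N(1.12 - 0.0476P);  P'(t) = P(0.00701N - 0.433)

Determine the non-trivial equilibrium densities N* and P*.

N* ≈ 61.8, P* ≈ 23.5

Set dP/dt = 0 with P > 0: 0.00701N - 0.433 = 0, so N* = 0.433/0.00701 = 61.8.
Set dN/dt = 0 with N > 0: 1.12 - 0.0476P = 0, so P* = 1.12/0.0476 = 23.5.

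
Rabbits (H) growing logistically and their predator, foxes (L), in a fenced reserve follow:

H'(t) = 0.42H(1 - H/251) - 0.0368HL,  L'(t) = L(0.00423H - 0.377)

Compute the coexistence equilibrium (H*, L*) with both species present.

H* ≈ 89.1, L* ≈ 7.36

From dL/dt = 0 with L > 0: 0.00423H* = 0.377, so H* = 89.1.
Substitute into dH/dt = 0: 0.42(1 - 89.1/251) = 0.0368L*.
The bracket is 0.645, giving L* = 0.271/0.0368 = 7.36.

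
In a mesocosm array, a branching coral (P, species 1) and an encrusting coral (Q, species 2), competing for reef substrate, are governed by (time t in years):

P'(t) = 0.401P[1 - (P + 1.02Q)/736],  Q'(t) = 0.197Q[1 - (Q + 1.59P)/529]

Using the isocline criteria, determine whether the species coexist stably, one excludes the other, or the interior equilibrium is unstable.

Compare the nullcline intercepts: K1/α12 = 736/1.02 = 722 > K2 = 529; K2/α21 = 529/1.59 = 333 < K1 = 736.
Since the inequalities point opposite ways, species 1 can invade but species 2 cannot.

species 1 excludes species 2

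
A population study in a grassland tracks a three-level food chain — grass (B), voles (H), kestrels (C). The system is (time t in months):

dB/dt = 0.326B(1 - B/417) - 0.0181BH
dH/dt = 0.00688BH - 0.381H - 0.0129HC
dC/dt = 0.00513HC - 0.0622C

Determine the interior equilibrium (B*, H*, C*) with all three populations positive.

B* ≈ 136, H* ≈ 12.1, C* ≈ 43.1

From dC/dt = 0: 0.00513H* = 0.0622, so H* = 12.1.
From dB/dt = 0: 0.326(1 - B*/417) = 0.0181·12.1, giving B* = 417·(1 - 0.673) = 136.
From dH/dt = 0: 0.00688·136 - 0.381 = 0.0129C*, so C* = 0.557/0.0129 = 43.1.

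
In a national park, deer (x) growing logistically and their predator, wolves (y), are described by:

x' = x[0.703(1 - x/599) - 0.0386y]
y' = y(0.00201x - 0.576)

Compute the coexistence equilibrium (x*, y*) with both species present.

From dy/dt = 0 with y > 0: 0.00201x* = 0.576, so x* = 287.
Substitute into dx/dt = 0: 0.703(1 - 287/599) = 0.0386y*.
The bracket is 0.522, giving y* = 0.367/0.0386 = 9.5.

x* ≈ 287, y* ≈ 9.5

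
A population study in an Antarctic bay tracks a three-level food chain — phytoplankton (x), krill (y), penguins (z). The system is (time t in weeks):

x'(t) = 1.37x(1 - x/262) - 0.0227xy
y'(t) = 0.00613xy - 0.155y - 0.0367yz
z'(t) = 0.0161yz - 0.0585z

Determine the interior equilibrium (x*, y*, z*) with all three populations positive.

x* ≈ 246, y* ≈ 3.63, z* ≈ 36.9

From dz/dt = 0: 0.0161y* = 0.0585, so y* = 3.63.
From dx/dt = 0: 1.37(1 - x*/262) = 0.0227·3.63, giving x* = 262·(1 - 0.0602) = 246.
From dy/dt = 0: 0.00613·246 - 0.155 = 0.0367z*, so z* = 1.35/0.0367 = 36.9.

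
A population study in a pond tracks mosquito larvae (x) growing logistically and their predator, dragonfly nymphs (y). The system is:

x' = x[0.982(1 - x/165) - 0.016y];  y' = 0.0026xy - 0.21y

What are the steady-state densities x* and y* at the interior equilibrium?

From dy/dt = 0 with y > 0: 0.0026x* = 0.21, so x* = 80.8.
Substitute into dx/dt = 0: 0.982(1 - 80.8/165) = 0.016y*.
The bracket is 0.51, giving y* = 0.501/0.016 = 31.3.

x* ≈ 80.8, y* ≈ 31.3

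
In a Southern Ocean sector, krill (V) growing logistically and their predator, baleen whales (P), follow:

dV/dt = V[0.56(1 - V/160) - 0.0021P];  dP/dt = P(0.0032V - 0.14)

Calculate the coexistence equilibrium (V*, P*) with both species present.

V* ≈ 43.8, P* ≈ 194

From dP/dt = 0 with P > 0: 0.0032V* = 0.14, so V* = 43.8.
Substitute into dV/dt = 0: 0.56(1 - 43.8/160) = 0.0021P*.
The bracket is 0.727, giving P* = 0.407/0.0021 = 194.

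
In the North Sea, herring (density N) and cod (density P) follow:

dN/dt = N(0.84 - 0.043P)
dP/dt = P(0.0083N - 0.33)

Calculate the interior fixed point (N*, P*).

Set dP/dt = 0 with P > 0: 0.0083N - 0.33 = 0, so N* = 0.33/0.0083 = 39.8.
Set dN/dt = 0 with N > 0: 0.84 - 0.043P = 0, so P* = 0.84/0.043 = 19.5.

N* ≈ 39.8, P* ≈ 19.5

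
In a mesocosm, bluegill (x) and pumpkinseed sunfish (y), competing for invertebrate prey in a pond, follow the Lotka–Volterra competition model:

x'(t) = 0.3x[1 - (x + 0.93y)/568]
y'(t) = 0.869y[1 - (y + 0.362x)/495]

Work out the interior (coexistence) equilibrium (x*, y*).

Setting both brackets to zero gives the nullclines x + 0.93y = 568 and 0.362x + y = 495.
Substituting y = 495 - 0.362x into the first: x(1 - 0.93·0.362) = 568 - 0.93·495.
So x* = 108/0.663 = 162, and then y* = 495 - 0.362·162 = 436.

x* ≈ 162, y* ≈ 436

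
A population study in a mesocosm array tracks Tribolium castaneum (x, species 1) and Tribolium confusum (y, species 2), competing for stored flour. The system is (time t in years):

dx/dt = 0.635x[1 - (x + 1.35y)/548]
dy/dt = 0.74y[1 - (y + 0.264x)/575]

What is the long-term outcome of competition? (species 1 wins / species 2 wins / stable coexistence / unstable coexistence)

Compare the nullcline intercepts: K1/α12 = 548/1.35 = 406 < K2 = 575; K2/α21 = 575/0.264 = 2180 > K1 = 548.
Since the inequalities point opposite ways, species 2 can invade but species 1 cannot.

species 2 excludes species 1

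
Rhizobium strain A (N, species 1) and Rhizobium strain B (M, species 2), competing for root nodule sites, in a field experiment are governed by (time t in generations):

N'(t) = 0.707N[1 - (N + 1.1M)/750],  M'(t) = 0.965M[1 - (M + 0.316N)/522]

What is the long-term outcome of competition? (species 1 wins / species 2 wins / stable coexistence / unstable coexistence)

stable coexistence

Compare the nullcline intercepts: K1/α12 = 750/1.1 = 682 > K2 = 522; K2/α21 = 522/0.316 = 1650 > K1 = 750.
Since both inequalities hold, each species can invade when rare, so the interior equilibrium is stable.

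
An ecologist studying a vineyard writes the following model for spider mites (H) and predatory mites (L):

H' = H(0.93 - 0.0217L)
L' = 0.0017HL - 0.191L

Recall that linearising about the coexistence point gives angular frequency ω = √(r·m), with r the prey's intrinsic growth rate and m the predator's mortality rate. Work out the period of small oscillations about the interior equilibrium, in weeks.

Here r = 0.93 and m = 0.191, so r·m = 0.178.
ω = √0.178 = 0.421 per week, hence T = 2π/ω ≈ 14.9 weeks.

T ≈ 14.9 weeks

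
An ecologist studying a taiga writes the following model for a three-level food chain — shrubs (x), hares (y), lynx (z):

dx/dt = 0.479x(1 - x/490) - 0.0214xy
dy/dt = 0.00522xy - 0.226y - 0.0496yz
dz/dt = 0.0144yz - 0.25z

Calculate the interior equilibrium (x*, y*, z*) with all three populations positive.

x* ≈ 110, y* ≈ 17.4, z* ≈ 7.01

From dz/dt = 0: 0.0144y* = 0.25, so y* = 17.4.
From dx/dt = 0: 0.479(1 - x*/490) = 0.0214·17.4, giving x* = 490·(1 - 0.776) = 110.
From dy/dt = 0: 0.00522·110 - 0.226 = 0.0496z*, so z* = 0.348/0.0496 = 7.01.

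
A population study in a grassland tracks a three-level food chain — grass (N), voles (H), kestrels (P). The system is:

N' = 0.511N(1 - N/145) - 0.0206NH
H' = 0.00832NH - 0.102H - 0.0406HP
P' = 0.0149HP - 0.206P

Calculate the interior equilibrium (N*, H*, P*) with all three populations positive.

From dP/dt = 0: 0.0149H* = 0.206, so H* = 13.8.
From dN/dt = 0: 0.511(1 - N*/145) = 0.0206·13.8, giving N* = 145·(1 - 0.557) = 64.2.
From dH/dt = 0: 0.00832·64.2 - 0.102 = 0.0406P*, so P* = 0.432/0.0406 = 10.6.

N* ≈ 64.2, H* ≈ 13.8, P* ≈ 10.6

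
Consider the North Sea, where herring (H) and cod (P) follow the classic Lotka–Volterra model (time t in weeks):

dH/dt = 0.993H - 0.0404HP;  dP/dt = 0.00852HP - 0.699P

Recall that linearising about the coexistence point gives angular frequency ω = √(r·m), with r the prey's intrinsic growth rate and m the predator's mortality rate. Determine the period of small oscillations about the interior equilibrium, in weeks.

T ≈ 7.54 weeks

Here r = 0.993 and m = 0.699, so r·m = 0.694.
ω = √0.694 = 0.833 per week, hence T = 2π/ω ≈ 7.54 weeks.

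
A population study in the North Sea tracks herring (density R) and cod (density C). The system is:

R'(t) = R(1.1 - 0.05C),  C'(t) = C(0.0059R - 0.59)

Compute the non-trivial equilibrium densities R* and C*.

Set dC/dt = 0 with C > 0: 0.0059R - 0.59 = 0, so R* = 0.59/0.0059 = 100.
Set dR/dt = 0 with R > 0: 1.1 - 0.05C = 0, so C* = 1.1/0.05 = 22.

R* ≈ 100, C* ≈ 22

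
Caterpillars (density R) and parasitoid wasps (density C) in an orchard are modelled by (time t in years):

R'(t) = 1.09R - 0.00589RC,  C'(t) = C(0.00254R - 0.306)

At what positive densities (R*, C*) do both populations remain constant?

Set dC/dt = 0 with C > 0: 0.00254R - 0.306 = 0, so R* = 0.306/0.00254 = 120.
Set dR/dt = 0 with R > 0: 1.09 - 0.00589C = 0, so C* = 1.09/0.00589 = 185.

R* ≈ 120, C* ≈ 185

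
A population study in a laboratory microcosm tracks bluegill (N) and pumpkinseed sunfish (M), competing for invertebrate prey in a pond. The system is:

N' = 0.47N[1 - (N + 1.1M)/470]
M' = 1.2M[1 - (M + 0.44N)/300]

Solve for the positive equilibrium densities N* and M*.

N* ≈ 271, M* ≈ 181

Setting both brackets to zero gives the nullclines N + 1.1M = 470 and 0.44N + M = 300.
Substituting M = 300 - 0.44N into the first: N(1 - 1.1·0.44) = 470 - 1.1·300.
So N* = 140/0.516 = 271, and then M* = 300 - 0.44·271 = 181.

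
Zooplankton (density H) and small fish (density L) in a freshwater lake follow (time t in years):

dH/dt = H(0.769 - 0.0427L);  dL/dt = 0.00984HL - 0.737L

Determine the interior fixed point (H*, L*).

Set dL/dt = 0 with L > 0: 0.00984H - 0.737 = 0, so H* = 0.737/0.00984 = 74.9.
Set dH/dt = 0 with H > 0: 0.769 - 0.0427L = 0, so L* = 0.769/0.0427 = 18.

H* ≈ 74.9, L* ≈ 18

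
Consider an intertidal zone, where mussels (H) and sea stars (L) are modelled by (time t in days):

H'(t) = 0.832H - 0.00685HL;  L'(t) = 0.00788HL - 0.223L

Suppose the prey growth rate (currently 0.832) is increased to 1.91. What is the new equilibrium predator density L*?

At the interior fixed point, setting dH/dt = 0 with H > 0 fixes L* = (prey growth rate)/(HL coefficient) — independent of the other coefficients.
With the change, L* = 1.91/0.00685 = 279; it rises from 121.

L* ≈ 279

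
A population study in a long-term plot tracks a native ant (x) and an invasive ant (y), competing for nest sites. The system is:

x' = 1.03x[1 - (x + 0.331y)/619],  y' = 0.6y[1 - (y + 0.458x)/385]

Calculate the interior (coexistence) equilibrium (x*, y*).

Setting both brackets to zero gives the nullclines x + 0.331y = 619 and 0.458x + y = 385.
Substituting y = 385 - 0.458x into the first: x(1 - 0.331·0.458) = 619 - 0.331·385.
So x* = 492/0.848 = 579, and then y* = 385 - 0.458·579 = 120.

x* ≈ 579, y* ≈ 120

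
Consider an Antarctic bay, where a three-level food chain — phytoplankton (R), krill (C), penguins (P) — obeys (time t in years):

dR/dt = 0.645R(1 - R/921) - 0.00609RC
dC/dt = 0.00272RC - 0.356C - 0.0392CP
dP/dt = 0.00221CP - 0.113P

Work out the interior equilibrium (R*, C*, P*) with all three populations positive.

From dP/dt = 0: 0.00221C* = 0.113, so C* = 51.1.
From dR/dt = 0: 0.645(1 - R*/921) = 0.00609·51.1, giving R* = 921·(1 - 0.483) = 476.
From dC/dt = 0: 0.00272·476 - 0.356 = 0.0392P*, so P* = 0.94/0.0392 = 24.

R* ≈ 476, C* ≈ 51.1, P* ≈ 24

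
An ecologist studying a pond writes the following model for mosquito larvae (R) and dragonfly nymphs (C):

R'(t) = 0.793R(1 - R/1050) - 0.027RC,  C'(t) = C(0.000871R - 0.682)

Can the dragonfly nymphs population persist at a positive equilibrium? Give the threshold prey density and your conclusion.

Threshold R = 783; K > 783, so yes, the predator persists.

The predator equation gives dC/dt > 0 only when R > 0.682/0.000871 = 783.
Without the predator, R → K = 1050. Since 1050 > 783, the predator can invade and persist.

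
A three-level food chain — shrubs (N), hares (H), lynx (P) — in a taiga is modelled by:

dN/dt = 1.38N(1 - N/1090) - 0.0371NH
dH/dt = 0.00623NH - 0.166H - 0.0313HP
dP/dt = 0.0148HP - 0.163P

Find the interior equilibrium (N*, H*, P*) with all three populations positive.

N* ≈ 767, H* ≈ 11, P* ≈ 147

From dP/dt = 0: 0.0148H* = 0.163, so H* = 11.
From dN/dt = 0: 1.38(1 - N*/1090) = 0.0371·11, giving N* = 1090·(1 - 0.296) = 767.
From dH/dt = 0: 0.00623·767 - 0.166 = 0.0313P*, so P* = 4.61/0.0313 = 147.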